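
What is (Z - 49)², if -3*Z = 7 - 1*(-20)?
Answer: 3364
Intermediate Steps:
Z = -9 (Z = -(7 - 1*(-20))/3 = -(7 + 20)/3 = -⅓*27 = -9)
(Z - 49)² = (-9 - 49)² = (-58)² = 3364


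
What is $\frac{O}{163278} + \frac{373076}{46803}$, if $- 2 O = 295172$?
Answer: $\frac{9001272595}{1273650039} \approx 7.0673$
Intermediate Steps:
$O = -147586$ ($O = \left(- \frac{1}{2}\right) 295172 = -147586$)
$\frac{O}{163278} + \frac{373076}{46803} = - \frac{147586}{163278} + \frac{373076}{46803} = \left(-147586\right) \frac{1}{163278} + 373076 \cdot \frac{1}{46803} = - \frac{73793}{81639} + \frac{373076}{46803} = \frac{9001272595}{1273650039}$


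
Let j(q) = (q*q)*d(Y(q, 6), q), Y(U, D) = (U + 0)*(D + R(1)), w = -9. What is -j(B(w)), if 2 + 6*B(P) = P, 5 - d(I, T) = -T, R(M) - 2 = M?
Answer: -2299/216 ≈ -10.644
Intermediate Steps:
R(M) = 2 + M
Y(U, D) = U*(3 + D) (Y(U, D) = (U + 0)*(D + (2 + 1)) = U*(D + 3) = U*(3 + D))
d(I, T) = 5 + T (d(I, T) = 5 - (-1)*T = 5 + T)
B(P) = -⅓ + P/6
j(q) = q²*(5 + q) (j(q) = (q*q)*(5 + q) = q²*(5 + q))
-j(B(w)) = -(-⅓ + (⅙)*(-9))²*(5 + (-⅓ + (⅙)*(-9))) = -(-⅓ - 3/2)²*(5 + (-⅓ - 3/2)) = -(-11/6)²*(5 - 11/6) = -121*19/(36*6) = -1*2299/216 = -2299/216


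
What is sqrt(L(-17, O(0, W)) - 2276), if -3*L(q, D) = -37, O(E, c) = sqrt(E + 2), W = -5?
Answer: I*sqrt(20373)/3 ≈ 47.578*I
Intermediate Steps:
O(E, c) = sqrt(2 + E)
L(q, D) = 37/3 (L(q, D) = -1/3*(-37) = 37/3)
sqrt(L(-17, O(0, W)) - 2276) = sqrt(37/3 - 2276) = sqrt(-6791/3) = I*sqrt(20373)/3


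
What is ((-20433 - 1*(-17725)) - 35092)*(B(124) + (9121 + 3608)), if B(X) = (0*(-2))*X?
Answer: -481156200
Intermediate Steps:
B(X) = 0 (B(X) = 0*X = 0)
((-20433 - 1*(-17725)) - 35092)*(B(124) + (9121 + 3608)) = ((-20433 - 1*(-17725)) - 35092)*(0 + (9121 + 3608)) = ((-20433 + 17725) - 35092)*(0 + 12729) = (-2708 - 35092)*12729 = -37800*12729 = -481156200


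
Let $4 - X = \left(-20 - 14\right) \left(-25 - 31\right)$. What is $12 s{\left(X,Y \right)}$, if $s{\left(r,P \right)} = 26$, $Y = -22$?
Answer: $312$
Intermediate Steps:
$X = -1900$ ($X = 4 - \left(-20 - 14\right) \left(-25 - 31\right) = 4 - \left(-34\right) \left(-56\right) = 4 - 1904 = -1900$)
$12 s{\left(X,Y \right)} = 12 \cdot 26 = 312$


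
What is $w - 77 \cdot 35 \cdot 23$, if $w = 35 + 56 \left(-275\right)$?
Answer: $-77350$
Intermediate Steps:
$w = -15365$ ($w = 35 - 15400 = -15365$)
$w - 77 \cdot 35 \cdot 23 = -15365 - 77 \cdot 35 \cdot 23 = -15365 - 2695 \cdot 23 = -15365 - 61985 = -77350$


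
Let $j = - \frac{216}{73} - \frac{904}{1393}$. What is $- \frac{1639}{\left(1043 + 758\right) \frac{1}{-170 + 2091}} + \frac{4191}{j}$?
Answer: $- \frac{1922676307519}{660750880} \approx -2909.8$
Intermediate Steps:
$j = - \frac{366880}{101689}$ ($j = \left(-216\right) \frac{1}{73} - \frac{904}{1393} = - \frac{216}{73} - \frac{904}{1393} = - \frac{366880}{101689} \approx -3.6079$)
$- \frac{1639}{\left(1043 + 758\right) \frac{1}{-170 + 2091}} + \frac{4191}{j} = - \frac{1639}{\left(1043 + 758\right) \frac{1}{-170 + 2091}} + \frac{4191}{- \frac{366880}{101689}} = - \frac{1639}{1801 \cdot \frac{1}{1921}} + 4191 \left(- \frac{101689}{366880}\right) = - \frac{1639}{1801 \cdot \frac{1}{1921}} - \frac{426178599}{366880} = - \frac{1639}{\frac{1801}{1921}} - \frac{426178599}{366880} = \left(-1639\right) \frac{1921}{1801} - \frac{426178599}{366880} = - \frac{3148519}{1801} - \frac{426178599}{366880} = - \frac{1922676307519}{660750880}$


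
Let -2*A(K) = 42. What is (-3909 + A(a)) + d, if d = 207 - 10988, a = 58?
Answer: -14711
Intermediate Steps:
A(K) = -21 (A(K) = -½*42 = -21)
d = -10781
(-3909 + A(a)) + d = (-3909 - 21) - 10781 = -3930 - 10781 = -14711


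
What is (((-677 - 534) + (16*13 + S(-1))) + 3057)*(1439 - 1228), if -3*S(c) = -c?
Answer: 1299971/3 ≈ 4.3332e+5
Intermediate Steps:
S(c) = c/3 (S(c) = -(-1)*c/3 = c/3)
(((-677 - 534) + (16*13 + S(-1))) + 3057)*(1439 - 1228) = (((-677 - 534) + (16*13 + (⅓)*(-1))) + 3057)*(1439 - 1228) = ((-1211 + (208 - ⅓)) + 3057)*211 = ((-1211 + 623/3) + 3057)*211 = (-3010/3 + 3057)*211 = (6161/3)*211 = 1299971/3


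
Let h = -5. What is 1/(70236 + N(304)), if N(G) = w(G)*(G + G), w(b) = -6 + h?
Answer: 1/63548 ≈ 1.5736e-5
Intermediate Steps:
w(b) = -11 (w(b) = -6 - 5 = -11)
N(G) = -22*G (N(G) = -11*(G + G) = -22*G)
1/(70236 + N(304)) = 1/(70236 - 22*304) = 1/(70236 - 6688) = 1/63548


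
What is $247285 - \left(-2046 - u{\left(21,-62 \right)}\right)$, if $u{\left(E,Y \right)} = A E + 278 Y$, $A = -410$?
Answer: $223485$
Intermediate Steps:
$u{\left(E,Y \right)} = - 410 E + 278 Y$
$247285 - \left(-2046 - u{\left(21,-62 \right)}\right) = 247285 - \left(-2046 - \left(\left(-410\right) 21 + 278 \left(-62\right)\right)\right) = 247285 - \left(-2046 - \left(-8610 - 17236\right)\right) = 247285 - \left(-2046 - -25846\right) = 247285 - \left(-2046 + 25846\right) = 247285 - 23800 = 223485$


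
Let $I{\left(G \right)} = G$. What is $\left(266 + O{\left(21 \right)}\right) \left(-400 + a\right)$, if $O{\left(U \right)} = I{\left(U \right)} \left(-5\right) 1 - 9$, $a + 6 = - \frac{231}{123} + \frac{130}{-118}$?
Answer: $- \frac{150376944}{2419} \approx -62165.0$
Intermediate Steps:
$a = - \frac{21722}{2419}$ ($a = -6 + \left(- \frac{231}{123} + \frac{130}{-118}\right) = -6 + \left(\left(-231\right) \frac{1}{123} + 130 \left(- \frac{1}{118}\right)\right) = -6 - \frac{7208}{2419} = - \frac{21722}{2419} \approx -8.9797$)
$O{\left(U \right)} = -9 - 5 U$ ($O{\left(U \right)} = U \left(-5\right) 1 - 9 = - 5 U 1 - 9 = - 5 U - 9 = -9 - 5 U$)
$\left(266 + O{\left(21 \right)}\right) \left(-400 + a\right) = \left(266 - 114\right) \left(-400 - \frac{21722}{2419}\right) = \left(266 - 114\right) \left(- \frac{989322}{2419}\right) = 152 \left(- \frac{989322}{2419}\right) = - \frac{150376944}{2419}$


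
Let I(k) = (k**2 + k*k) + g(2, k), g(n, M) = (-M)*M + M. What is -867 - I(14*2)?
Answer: -1679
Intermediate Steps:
g(n, M) = M - M**2 (g(n, M) = -M**2 + M = M - M**2)
I(k) = 2*k**2 + k*(1 - k) (I(k) = (k**2 + k*k) + k*(1 - k) = (k**2 + k**2) + k*(1 - k) = 2*k**2 + k*(1 - k))
-867 - I(14*2) = -867 - 14*2*(1 + 14*2) = -867 - 28*(1 + 28) = -867 - 28*29 = -867 - 1*812 = -867 - 812 = -1679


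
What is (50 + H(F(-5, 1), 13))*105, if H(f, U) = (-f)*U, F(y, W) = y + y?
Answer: 18900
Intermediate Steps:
F(y, W) = 2*y
H(f, U) = -U*f
(50 + H(F(-5, 1), 13))*105 = (50 - 1*13*2*(-5))*105 = (50 - 1*13*(-10))*105 = (50 + 130)*105 = 180*105 = 18900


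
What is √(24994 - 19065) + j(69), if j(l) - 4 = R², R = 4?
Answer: 97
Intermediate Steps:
j(l) = 20 (j(l) = 4 + 4² = 4 + 16 = 20)
√(24994 - 19065) + j(69) = √(24994 - 19065) + 20 = √5929 + 20 = 77 + 20 = 97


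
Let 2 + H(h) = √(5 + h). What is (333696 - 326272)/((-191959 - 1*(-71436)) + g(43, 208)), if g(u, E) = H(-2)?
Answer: -149129600/2421045937 - 3712*√3/7263137811 ≈ -0.061598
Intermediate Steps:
H(h) = -2 + √(5 + h)
g(u, E) = -2 + √3 (g(u, E) = -2 + √(5 - 2) = -2 + √3)
(333696 - 326272)/((-191959 - 1*(-71436)) + g(43, 208)) = (333696 - 326272)/((-191959 - 1*(-71436)) + (-2 + √3)) = 7424/((-191959 + 71436) + (-2 + √3)) = 7424/(-120523 + (-2 + √3)) = 7424/(-120525 + √3)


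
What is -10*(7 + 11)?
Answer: -180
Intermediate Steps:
-10*(7 + 11) = -10*18 = -180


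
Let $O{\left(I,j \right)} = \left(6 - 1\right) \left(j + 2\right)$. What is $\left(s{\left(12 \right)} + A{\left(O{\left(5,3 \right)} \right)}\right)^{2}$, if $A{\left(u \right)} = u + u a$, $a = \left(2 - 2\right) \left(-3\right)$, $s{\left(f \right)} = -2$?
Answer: $529$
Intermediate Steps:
$a = 0$ ($a = 0 \left(-3\right) = 0$)
$O{\left(I,j \right)} = 10 + 5 j$ ($O{\left(I,j \right)} = 5 \left(2 + j\right) = 10 + 5 j$)
$A{\left(u \right)} = u$ ($A{\left(u \right)} = u + u 0 = u + 0 = u$)
$\left(s{\left(12 \right)} + A{\left(O{\left(5,3 \right)} \right)}\right)^{2} = \left(-2 + \left(10 + 5 \cdot 3\right)\right)^{2} = \left(-2 + \left(10 + 15\right)\right)^{2} = \left(-2 + 25\right)^{2} = 23^{2} = 529$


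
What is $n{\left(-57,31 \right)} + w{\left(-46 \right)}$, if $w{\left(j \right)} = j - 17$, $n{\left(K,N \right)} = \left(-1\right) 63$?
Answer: $-126$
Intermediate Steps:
$n{\left(K,N \right)} = -63$
$w{\left(j \right)} = -17 + j$ ($w{\left(j \right)} = j - 17 = -17 + j$)
$n{\left(-57,31 \right)} + w{\left(-46 \right)} = -63 - 63 = -126$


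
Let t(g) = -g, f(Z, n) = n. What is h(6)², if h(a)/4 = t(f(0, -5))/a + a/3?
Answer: 1156/9 ≈ 128.44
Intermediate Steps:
h(a) = 20/a + 4*a/3 (h(a) = 4*((-1*(-5))/a + a/3) = 4*(5/a + a*(⅓)) = 4*(5/a + a/3) = 20/a + 4*a/3)
h(6)² = (20/6 + (4/3)*6)² = (20*(⅙) + 8)² = (10/3 + 8)² = (34/3)² = 1156/9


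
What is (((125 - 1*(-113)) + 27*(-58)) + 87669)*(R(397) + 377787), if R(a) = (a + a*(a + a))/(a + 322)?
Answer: 23479957311588/719 ≈ 3.2656e+10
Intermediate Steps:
R(a) = (a + 2*a²)/(322 + a) (R(a) = (a + a*(2*a))/(322 + a) = (a + 2*a²)/(322 + a))
(((125 - 1*(-113)) + 27*(-58)) + 87669)*(R(397) + 377787) = (((125 - 1*(-113)) + 27*(-58)) + 87669)*(397*(1 + 2*397)/(322 + 397) + 377787) = (((125 + 113) - 1566) + 87669)*(397*(1 + 794)/719 + 377787) = ((238 - 1566) + 87669)*(397*(1/719)*795 + 377787) = (-1328 + 87669)*(315615/719 + 377787) = 86341*(271944468/719) = 23479957311588/719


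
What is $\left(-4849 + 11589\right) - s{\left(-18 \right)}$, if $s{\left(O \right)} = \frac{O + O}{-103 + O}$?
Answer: $\frac{815504}{121} \approx 6739.7$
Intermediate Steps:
$s{\left(O \right)} = \frac{2 O}{-103 + O}$
$\left(-4849 + 11589\right) - s{\left(-18 \right)} = \left(-4849 + 11589\right) - 2 \left(-18\right) \frac{1}{-103 - 18} = 6740 - 2 \left(-18\right) \frac{1}{-121} = 6740 - 2 \left(-18\right) \left(- \frac{1}{121}\right) = 6740 - \frac{36}{121} = \frac{815504}{121}$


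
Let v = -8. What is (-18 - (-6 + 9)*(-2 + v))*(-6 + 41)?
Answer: 420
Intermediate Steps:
(-18 - (-6 + 9)*(-2 + v))*(-6 + 41) = (-18 - (-6 + 9)*(-2 - 8))*(-6 + 41) = (-18 - 3*(-10))*35 = (-18 - 1*(-30))*35 = (-18 + 30)*35 = 12*35 = 420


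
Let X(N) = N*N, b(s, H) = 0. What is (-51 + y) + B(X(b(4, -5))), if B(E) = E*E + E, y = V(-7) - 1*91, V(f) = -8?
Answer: -150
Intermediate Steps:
y = -99 (y = -8 - 1*91 = -8 - 91 = -99)
X(N) = N²
B(E) = E + E² (B(E) = E² + E = E + E²)
(-51 + y) + B(X(b(4, -5))) = (-51 - 99) + 0²*(1 + 0²) = -150 + 0*(1 + 0) = -150 + 0*1 = -150 + 0 = -150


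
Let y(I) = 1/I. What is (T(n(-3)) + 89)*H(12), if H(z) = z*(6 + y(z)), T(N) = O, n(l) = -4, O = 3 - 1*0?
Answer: 6716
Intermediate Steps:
O = 3 (O = 3 + 0 = 3)
T(N) = 3
H(z) = z*(6 + 1/z)
(T(n(-3)) + 89)*H(12) = (3 + 89)*(1 + 6*12) = 92*(1 + 72) = 92*73 = 6716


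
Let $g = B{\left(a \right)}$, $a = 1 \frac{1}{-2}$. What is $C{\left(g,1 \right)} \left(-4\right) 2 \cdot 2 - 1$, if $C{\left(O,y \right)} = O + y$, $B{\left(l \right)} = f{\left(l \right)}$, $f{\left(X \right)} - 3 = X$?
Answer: $-57$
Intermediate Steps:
$f{\left(X \right)} = 3 + X$
$a = - \frac{1}{2}$ ($a = 1 \left(- \frac{1}{2}\right) = - \frac{1}{2} \approx -0.5$)
$B{\left(l \right)} = 3 + l$
$g = \frac{5}{2}$ ($g = 3 - \frac{1}{2} = \frac{5}{2} \approx 2.5$)
$C{\left(g,1 \right)} \left(-4\right) 2 \cdot 2 - 1 = \left(\frac{5}{2} + 1\right) \left(-4\right) 2 \cdot 2 - 1 = \frac{7 \left(\left(-8\right) 2\right)}{2} - 1 = \frac{7}{2} \left(-16\right) - 1 = -56 - 1 = -57$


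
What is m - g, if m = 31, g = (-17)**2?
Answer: -258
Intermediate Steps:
g = 289
m - g = 31 - 1*289 = 31 - 289 = -258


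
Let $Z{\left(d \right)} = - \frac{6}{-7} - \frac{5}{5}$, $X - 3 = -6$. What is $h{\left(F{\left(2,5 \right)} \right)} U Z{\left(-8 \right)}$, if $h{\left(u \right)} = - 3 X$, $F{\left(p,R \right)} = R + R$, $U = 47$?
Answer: $- \frac{423}{7} \approx -60.429$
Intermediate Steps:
$X = -3$ ($X = 3 - 6 = -3$)
$F{\left(p,R \right)} = 2 R$
$Z{\left(d \right)} = - \frac{1}{7}$ ($Z{\left(d \right)} = \left(-6\right) \left(- \frac{1}{7}\right) - 1 = \frac{6}{7} - 1 = - \frac{1}{7}$)
$h{\left(u \right)} = 9$ ($h{\left(u \right)} = \left(-3\right) \left(-3\right) = 9$)
$h{\left(F{\left(2,5 \right)} \right)} U Z{\left(-8 \right)} = 9 \cdot 47 \left(- \frac{1}{7}\right) = 423 \left(- \frac{1}{7}\right) = - \frac{423}{7}$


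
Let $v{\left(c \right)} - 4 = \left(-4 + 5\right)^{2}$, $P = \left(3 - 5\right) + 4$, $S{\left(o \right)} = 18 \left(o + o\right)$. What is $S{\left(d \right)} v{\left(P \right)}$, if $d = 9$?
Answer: $1620$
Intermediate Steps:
$S{\left(o \right)} = 36 o$ ($S{\left(o \right)} = 18 \cdot 2 o = 36 o$)
$P = 2$ ($P = -2 + 4 = 2$)
$v{\left(c \right)} = 5$ ($v{\left(c \right)} = 4 + \left(-4 + 5\right)^{2} = 4 + 1^{2} = 4 + 1 = 5$)
$S{\left(d \right)} v{\left(P \right)} = 36 \cdot 9 \cdot 5 = 324 \cdot 5 = 1620$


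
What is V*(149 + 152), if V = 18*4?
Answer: 21672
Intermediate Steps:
V = 72
V*(149 + 152) = 72*(149 + 152) = 72*301 = 21672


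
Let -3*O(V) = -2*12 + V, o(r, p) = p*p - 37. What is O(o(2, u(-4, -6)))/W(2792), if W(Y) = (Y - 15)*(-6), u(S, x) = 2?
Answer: -19/16662 ≈ -0.0011403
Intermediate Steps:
o(r, p) = -37 + p**2 (o(r, p) = p**2 - 37 = -37 + p**2)
O(V) = 8 - V/3 (O(V) = -(-2*12 + V)/3 = -(-24 + V)/3 = 8 - V/3)
W(Y) = 90 - 6*Y (W(Y) = (-15 + Y)*(-6) = 90 - 6*Y)
O(o(2, u(-4, -6)))/W(2792) = (8 - (-37 + 2**2)/3)/(90 - 6*2792) = (8 - (-37 + 4)/3)/(90 - 16752) = (8 - 1/3*(-33))/(-16662) = (8 + 11)*(-1/16662) = 19*(-1/16662) = -19/16662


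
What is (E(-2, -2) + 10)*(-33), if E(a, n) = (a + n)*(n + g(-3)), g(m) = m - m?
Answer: -594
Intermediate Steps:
g(m) = 0
E(a, n) = n*(a + n) (E(a, n) = (a + n)*(n + 0) = (a + n)*n = n*(a + n))
(E(-2, -2) + 10)*(-33) = (-2*(-2 - 2) + 10)*(-33) = (-2*(-4) + 10)*(-33) = (8 + 10)*(-33) = 18*(-33) = -594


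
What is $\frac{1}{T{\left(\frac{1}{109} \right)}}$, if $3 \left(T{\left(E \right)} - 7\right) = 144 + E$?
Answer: $\frac{327}{17986} \approx 0.018181$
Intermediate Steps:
$T{\left(E \right)} = 55 + \frac{E}{3}$ ($T{\left(E \right)} = 7 + \frac{144 + E}{3} = 7 + \left(48 + \frac{E}{3}\right) = 55 + \frac{E}{3}$)
$\frac{1}{T{\left(\frac{1}{109} \right)}} = \frac{1}{55 + \frac{1}{3 \cdot 109}} = \frac{1}{55 + \frac{1}{3} \cdot \frac{1}{109}} = \frac{1}{55 + \frac{1}{327}} = \frac{1}{\frac{17986}{327}} = \frac{327}{17986}$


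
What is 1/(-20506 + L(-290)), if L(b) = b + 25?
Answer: -1/20771 ≈ -4.8144e-5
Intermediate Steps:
L(b) = 25 + b
1/(-20506 + L(-290)) = 1/(-20506 + (25 - 290)) = 1/(-20506 - 265) = 1/(-20771) = -1/20771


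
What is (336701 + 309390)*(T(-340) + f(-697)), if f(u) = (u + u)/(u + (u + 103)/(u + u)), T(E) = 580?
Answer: 91282507564299/242756 ≈ 3.7603e+8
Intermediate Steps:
f(u) = 2*u/(u + (103 + u)/(2*u)) (f(u) = (2*u)/(u + (103 + u)/((2*u))) = (2*u)/(u + (103 + u)*(1/(2*u))) = (2*u)/(u + (103 + u)/(2*u)) = 2*u/(u + (103 + u)/(2*u)))
(336701 + 309390)*(T(-340) + f(-697)) = (336701 + 309390)*(580 + 4*(-697)²/(103 - 697 + 2*(-697)²)) = 646091*(580 + 4*485809/(103 - 697 + 2*485809)) = 646091*(580 + 4*485809/(103 - 697 + 971618)) = 646091*(580 + 4*485809/971024) = 646091*(580 + 4*485809*(1/971024)) = 646091*(580 + 485809/242756) = 646091*(141284289/242756) = 91282507564299/242756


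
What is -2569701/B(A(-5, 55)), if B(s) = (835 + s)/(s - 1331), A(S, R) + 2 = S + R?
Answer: 3296926383/883 ≈ 3.7338e+6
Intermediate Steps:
A(S, R) = -2 + R + S (A(S, R) = -2 + (S + R) = -2 + (R + S) = -2 + R + S)
B(s) = (835 + s)/(-1331 + s)
-2569701/B(A(-5, 55)) = -2569701*(-1331 + (-2 + 55 - 5))/(835 + (-2 + 55 - 5)) = -2569701*(-1331 + 48)/(835 + 48) = -2569701/(883/(-1283)) = -2569701/((-1/1283*883)) = -2569701/(-883/1283) = -2569701*(-1283/883) = 3296926383/883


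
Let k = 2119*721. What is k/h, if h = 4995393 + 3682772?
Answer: 1527799/8678165 ≈ 0.17605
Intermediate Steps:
k = 1527799
h = 8678165
k/h = 1527799/8678165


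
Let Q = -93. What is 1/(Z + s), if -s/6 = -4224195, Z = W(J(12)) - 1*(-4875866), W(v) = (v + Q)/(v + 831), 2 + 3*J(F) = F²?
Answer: 2635/79632429723 ≈ 3.3090e-8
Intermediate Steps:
J(F) = -⅔ + F²/3
W(v) = (-93 + v)/(831 + v) (W(v) = (v - 93)/(v + 831) = (-93 + v)/(831 + v))
Z = 12847906773/2635 (Z = (-93 + (-⅔ + (⅓)*12²))/(831 + (-⅔ + (⅓)*12²)) - 1*(-4875866) = (-93 + (-⅔ + (⅓)*144))/(831 + (-⅔ + (⅓)*144)) + 4875866 = (-93 + (-⅔ + 48))/(831 + (-⅔ + 48)) + 4875866 = (-93 + 142/3)/(831 + 142/3) + 4875866 = -137/3/(2635/3) + 4875866 = (3/2635)*(-137/3) + 4875866 = -137/2635 + 4875866 = 12847906773/2635 ≈ 4.8759e+6)
s = 25345170 (s = -6*(-4224195) = 25345170)
1/(Z + s) = 1/(12847906773/2635 + 25345170) = 1/(79632429723/2635) = 2635/79632429723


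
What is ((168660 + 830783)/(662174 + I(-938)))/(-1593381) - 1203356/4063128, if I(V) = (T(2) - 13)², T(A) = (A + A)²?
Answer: -1449402719471717/4893888373314294 ≈ -0.29617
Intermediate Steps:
T(A) = 4*A² (T(A) = (2*A)² = 4*A²)
I(V) = 9 (I(V) = (4*2² - 13)² = (4*4 - 13)² = (16 - 13)² = 3² = 9)
((168660 + 830783)/(662174 + I(-938)))/(-1593381) - 1203356/4063128 = ((168660 + 830783)/(662174 + 9))/(-1593381) - 1203356/4063128 = (999443/662183)*(-1/1593381) - 1203356*1/4063128 = (999443*(1/662183))*(-1/1593381) - 300839/1015782 = (13691/9071)*(-1/1593381) - 300839/1015782 = -13691/14453559051 - 300839/1015782 = -1449402719471717/4893888373314294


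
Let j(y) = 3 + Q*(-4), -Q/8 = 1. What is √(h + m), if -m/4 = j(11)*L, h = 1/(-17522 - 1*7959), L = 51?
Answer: I*√4635868943021/25481 ≈ 84.499*I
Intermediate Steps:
Q = -8 (Q = -8*1 = -8)
j(y) = 35 (j(y) = 3 - 8*(-4) = 3 + 32 = 35)
h = -1/25481 (h = 1/(-17522 - 7959) = 1/(-25481) = -1/25481 ≈ -3.9245e-5)
m = -7140 (m = -140*51 = -4*1785 = -7140)
√(h + m) = √(-1/25481 - 7140) = √(-181934341/25481) = I*√4635868943021/25481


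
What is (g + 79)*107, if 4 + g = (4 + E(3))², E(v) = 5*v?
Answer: 46652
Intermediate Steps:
g = 357 (g = -4 + (4 + 5*3)² = -4 + (4 + 15)² = -4 + 19² = -4 + 361 = 357)
(g + 79)*107 = (357 + 79)*107 = 436*107 = 46652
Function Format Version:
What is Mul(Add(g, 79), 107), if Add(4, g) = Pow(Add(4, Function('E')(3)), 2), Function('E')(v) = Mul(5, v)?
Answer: 46652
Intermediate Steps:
g = 357 (g = Add(-4, Pow(Add(4, Mul(5, 3)), 2)) = Add(-4, Pow(Add(4, 15), 2)) = Add(-4, Pow(19, 2)) = Add(-4, 361) = 357)
Mul(Add(g, 79), 107) = Mul(Add(357, 79), 107) = Mul(436, 107) = 46652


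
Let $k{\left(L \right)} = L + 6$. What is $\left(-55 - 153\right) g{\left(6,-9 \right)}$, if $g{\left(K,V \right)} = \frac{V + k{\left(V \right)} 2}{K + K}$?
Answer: $260$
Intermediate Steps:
$k{\left(L \right)} = 6 + L$
$g{\left(K,V \right)} = \frac{12 + 3 V}{2 K}$ ($g{\left(K,V \right)} = \frac{V + \left(6 + V\right) 2}{K + K} = \frac{V + \left(12 + 2 V\right)}{2 K} = \left(12 + 3 V\right) \frac{1}{2 K} = \frac{12 + 3 V}{2 K}$)
$\left(-55 - 153\right) g{\left(6,-9 \right)} = \left(-55 - 153\right) \frac{3 \left(4 - 9\right)}{2 \cdot 6} = - 208 \cdot \frac{3}{2} \cdot \frac{1}{6} \left(-5\right) = \left(-208\right) \left(- \frac{5}{4}\right) = 260$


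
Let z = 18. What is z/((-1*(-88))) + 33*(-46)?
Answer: -66783/44 ≈ -1517.8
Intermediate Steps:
z/((-1*(-88))) + 33*(-46) = 18/((-1*(-88))) + 33*(-46) = 18/88 - 1518 = 18*(1/88) - 1518 = 9/44 - 1518 = -66783/44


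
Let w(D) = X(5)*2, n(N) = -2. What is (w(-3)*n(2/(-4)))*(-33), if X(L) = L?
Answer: 660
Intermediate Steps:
w(D) = 10 (w(D) = 5*2 = 10)
(w(-3)*n(2/(-4)))*(-33) = (10*(-2))*(-33) = -20*(-33) = 660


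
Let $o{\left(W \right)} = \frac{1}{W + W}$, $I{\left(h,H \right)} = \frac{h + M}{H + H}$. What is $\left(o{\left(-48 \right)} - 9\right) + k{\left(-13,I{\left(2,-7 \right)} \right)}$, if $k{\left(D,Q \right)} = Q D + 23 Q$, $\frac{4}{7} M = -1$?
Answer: $- \frac{6175}{672} \approx -9.189$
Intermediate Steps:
$M = - \frac{7}{4}$ ($M = \frac{7}{4} \left(-1\right) = - \frac{7}{4} \approx -1.75$)
$I{\left(h,H \right)} = \frac{- \frac{7}{4} + h}{2 H}$ ($I{\left(h,H \right)} = \frac{h - \frac{7}{4}}{H + H} = \frac{- \frac{7}{4} + h}{2 H}$)
$o{\left(W \right)} = \frac{1}{2 W}$
$k{\left(D,Q \right)} = 23 Q + D Q$ ($k{\left(D,Q \right)} = D Q + 23 Q = 23 Q + D Q$)
$\left(o{\left(-48 \right)} - 9\right) + k{\left(-13,I{\left(2,-7 \right)} \right)} = \left(\frac{1}{2 \left(-48\right)} - 9\right) + \frac{-7 + 4 \cdot 2}{8 \left(-7\right)} \left(23 - 13\right) = \left(\frac{1}{2} \left(- \frac{1}{48}\right) - 9\right) + \frac{1}{8} \left(- \frac{1}{7}\right) \left(-7 + 8\right) 10 = \left(- \frac{1}{96} - 9\right) + \frac{1}{8} \left(- \frac{1}{7}\right) 1 \cdot 10 = - \frac{865}{96} - \frac{5}{28} = - \frac{6175}{672}$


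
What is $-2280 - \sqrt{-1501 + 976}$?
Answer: $-2280 - 5 i \sqrt{21} \approx -2280.0 - 22.913 i$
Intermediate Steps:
$-2280 - \sqrt{-1501 + 976} = -2280 - \sqrt{-525} = -2280 - 5 i \sqrt{21}$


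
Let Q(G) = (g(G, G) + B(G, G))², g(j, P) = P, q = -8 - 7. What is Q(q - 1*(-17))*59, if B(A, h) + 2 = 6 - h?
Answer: 944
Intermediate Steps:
B(A, h) = 4 - h (B(A, h) = -2 + (6 - h) = 4 - h)
q = -15
Q(G) = 16 (Q(G) = (G + (4 - G))² = 4² = 16)
Q(q - 1*(-17))*59 = 16*59 = 944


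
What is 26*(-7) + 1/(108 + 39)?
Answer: -26753/147 ≈ -181.99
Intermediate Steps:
26*(-7) + 1/(108 + 39) = -182 + 1/147 = -26753/147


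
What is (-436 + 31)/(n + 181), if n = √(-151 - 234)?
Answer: -73305/33146 + 405*I*√385/33146 ≈ -2.2116 + 0.23975*I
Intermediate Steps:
n = I*√385 (n = √(-385) = I*√385 ≈ 19.621*I)
(-436 + 31)/(n + 181) = (-436 + 31)/(I*√385 + 181) = -405/(181 + I*√385)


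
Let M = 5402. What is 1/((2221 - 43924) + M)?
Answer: -1/36301 ≈ -2.7547e-5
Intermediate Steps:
1/((2221 - 43924) + M) = 1/((2221 - 43924) + 5402) = 1/(-41703 + 5402) = 1/(-36301) = -1/36301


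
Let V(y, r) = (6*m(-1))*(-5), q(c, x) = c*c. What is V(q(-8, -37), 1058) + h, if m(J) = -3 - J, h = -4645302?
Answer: -4645242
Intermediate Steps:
q(c, x) = c**2
V(y, r) = 60 (V(y, r) = (6*(-3 - 1*(-1)))*(-5) = (6*(-3 + 1))*(-5) = (6*(-2))*(-5) = -12*(-5) = 60)
V(q(-8, -37), 1058) + h = 60 - 4645302 = -4645242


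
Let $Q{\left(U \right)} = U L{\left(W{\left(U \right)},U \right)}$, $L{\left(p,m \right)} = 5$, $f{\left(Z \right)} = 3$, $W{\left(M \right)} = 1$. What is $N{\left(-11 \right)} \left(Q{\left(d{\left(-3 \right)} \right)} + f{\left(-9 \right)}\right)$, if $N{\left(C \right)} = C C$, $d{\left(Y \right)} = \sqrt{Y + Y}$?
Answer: $363 + 605 i \sqrt{6} \approx 363.0 + 1481.9 i$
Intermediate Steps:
$d{\left(Y \right)} = \sqrt{2} \sqrt{Y}$ ($d{\left(Y \right)} = \sqrt{2 Y} = \sqrt{2} \sqrt{Y}$)
$N{\left(C \right)} = C^{2}$
$Q{\left(U \right)} = 5 U$ ($Q{\left(U \right)} = U 5 = 5 U$)
$N{\left(-11 \right)} \left(Q{\left(d{\left(-3 \right)} \right)} + f{\left(-9 \right)}\right) = \left(-11\right)^{2} \left(5 \sqrt{2} \sqrt{-3} + 3\right) = 121 \left(5 \sqrt{2} i \sqrt{3} + 3\right) = 121 \left(5 i \sqrt{6} + 3\right) = 121 \left(3 + 5 i \sqrt{6}\right) = 363 + 605 i \sqrt{6}$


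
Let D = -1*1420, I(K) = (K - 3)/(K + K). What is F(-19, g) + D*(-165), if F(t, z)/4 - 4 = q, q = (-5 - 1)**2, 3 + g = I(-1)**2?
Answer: 234460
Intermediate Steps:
I(K) = (-3 + K)/(2*K) (I(K) = (-3 + K)/((2*K)) = (-3 + K)*(1/(2*K)) = (-3 + K)/(2*K))
g = 1 (g = -3 + ((1/2)*(-3 - 1)/(-1))**2 = -3 + ((1/2)*(-1)*(-4))**2 = -3 + 2**2 = -3 + 4 = 1)
D = -1420
q = 36 (q = (-6)**2 = 36)
F(t, z) = 160 (F(t, z) = 16 + 4*36 = 16 + 144 = 160)
F(-19, g) + D*(-165) = 160 - 1420*(-165) = 160 + 234300 = 234460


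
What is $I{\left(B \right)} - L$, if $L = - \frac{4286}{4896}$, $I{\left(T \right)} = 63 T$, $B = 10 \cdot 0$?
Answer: $\frac{2143}{2448} \approx 0.87541$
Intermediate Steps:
$B = 0$
$L = - \frac{2143}{2448}$ ($L = \left(-4286\right) \frac{1}{4896} = - \frac{2143}{2448} \approx -0.87541$)
$I{\left(B \right)} - L = 63 \cdot 0 - - \frac{2143}{2448} = 0 + \frac{2143}{2448} = \frac{2143}{2448}$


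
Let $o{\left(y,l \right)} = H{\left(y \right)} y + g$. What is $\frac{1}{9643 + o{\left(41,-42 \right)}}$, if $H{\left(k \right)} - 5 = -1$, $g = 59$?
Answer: $\frac{1}{9866} \approx 0.00010136$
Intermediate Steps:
$H{\left(k \right)} = 4$ ($H{\left(k \right)} = 5 - 1 = 4$)
$o{\left(y,l \right)} = 59 + 4 y$ ($o{\left(y,l \right)} = 4 y + 59 = 59 + 4 y$)
$\frac{1}{9643 + o{\left(41,-42 \right)}} = \frac{1}{9643 + \left(59 + 4 \cdot 41\right)} = \frac{1}{9643 + \left(59 + 164\right)} = \frac{1}{9643 + 223} = \frac{1}{9866}$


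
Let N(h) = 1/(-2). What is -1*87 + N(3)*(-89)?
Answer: -85/2 ≈ -42.500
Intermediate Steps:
N(h) = -1/2
-1*87 + N(3)*(-89) = -1*87 - 1/2*(-89) = -87 + 89/2 = -85/2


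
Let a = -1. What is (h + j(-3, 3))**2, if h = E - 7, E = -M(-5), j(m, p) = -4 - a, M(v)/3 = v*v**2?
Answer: 133225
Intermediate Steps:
M(v) = 3*v**3 (M(v) = 3*(v*v**2) = 3*v**3)
j(m, p) = -3 (j(m, p) = -4 - 1*(-1) = -4 + 1 = -3)
E = 375 (E = -3*(-5)**3 = -3*(-125) = -1*(-375) = 375)
h = 368 (h = 375 - 7 = 368)
(h + j(-3, 3))**2 = (368 - 3)**2 = 365**2 = 133225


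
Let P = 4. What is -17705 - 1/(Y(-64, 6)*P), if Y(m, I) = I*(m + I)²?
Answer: -1429430881/80736 ≈ -17705.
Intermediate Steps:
Y(m, I) = I*(I + m)²
-17705 - 1/(Y(-64, 6)*P) = -17705 - 1/((6*(6 - 64)²)*4) = -17705 - 1/((6*(-58)²)*4) = -17705 - 1/((6*3364)*4) = -17705 - 1/(20184*4) = -17705 - 1/80736 = -1429430881/80736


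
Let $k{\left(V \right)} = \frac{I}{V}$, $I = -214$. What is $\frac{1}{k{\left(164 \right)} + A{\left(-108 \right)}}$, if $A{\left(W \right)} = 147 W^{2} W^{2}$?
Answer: $\frac{82}{1639933392277} \approx 5.0002 \cdot 10^{-11}$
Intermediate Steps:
$A{\left(W \right)} = 147 W^{4}$
$k{\left(V \right)} = - \frac{214}{V}$
$\frac{1}{k{\left(164 \right)} + A{\left(-108 \right)}} = \frac{1}{- \frac{214}{164} + 147 \left(-108\right)^{4}} = \frac{1}{\left(-214\right) \frac{1}{164} + 147 \cdot 136048896} = \frac{1}{- \frac{107}{82} + 19999187712} = \frac{1}{\frac{1639933392277}{82}} = \frac{82}{1639933392277}$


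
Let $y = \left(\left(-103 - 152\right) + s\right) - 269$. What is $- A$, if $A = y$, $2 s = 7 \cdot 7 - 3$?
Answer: $501$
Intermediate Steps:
$s = 23$ ($s = \frac{7 \cdot 7 - 3}{2} = \frac{49 - 3}{2} = \frac{1}{2} \cdot 46 = 23$)
$y = -501$ ($y = \left(\left(-103 - 152\right) + 23\right) - 269 = \left(-255 + 23\right) - 269 = -232 - 269 = -501$)
$A = -501$
$- A = \left(-1\right) \left(-501\right) = 501$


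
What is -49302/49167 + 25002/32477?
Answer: -13774360/59140617 ≈ -0.23291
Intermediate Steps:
-49302/49167 + 25002/32477 = -49302*1/49167 + 25002*(1/32477) = -1826/1821 + 25002/32477 = -13774360/59140617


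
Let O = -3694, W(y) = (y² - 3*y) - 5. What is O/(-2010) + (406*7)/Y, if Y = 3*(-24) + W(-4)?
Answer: -56443/1005 ≈ -56.162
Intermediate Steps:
W(y) = -5 + y² - 3*y
Y = -49 (Y = 3*(-24) + (-5 + (-4)² - 3*(-4)) = -72 + (-5 + 16 + 12) = -72 + 23 = -49)
O/(-2010) + (406*7)/Y = -3694/(-2010) + (406*7)/(-49) = -3694*(-1/2010) + 2842*(-1/49) = 1847/1005 - 58 = -56443/1005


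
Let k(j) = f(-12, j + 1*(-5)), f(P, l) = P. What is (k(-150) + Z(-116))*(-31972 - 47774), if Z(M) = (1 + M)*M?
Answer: -1062854688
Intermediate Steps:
k(j) = -12
Z(M) = M*(1 + M)
(k(-150) + Z(-116))*(-31972 - 47774) = (-12 - 116*(1 - 116))*(-31972 - 47774) = (-12 - 116*(-115))*(-79746) = (-12 + 13340)*(-79746) = 13328*(-79746) = -1062854688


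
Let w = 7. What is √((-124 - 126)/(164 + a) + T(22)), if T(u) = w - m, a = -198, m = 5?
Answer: √2703/17 ≈ 3.0583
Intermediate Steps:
T(u) = 2 (T(u) = 7 - 1*5 = 7 - 5 = 2)
√((-124 - 126)/(164 + a) + T(22)) = √((-124 - 126)/(164 - 198) + 2) = √(-250/(-34) + 2) = √(-250*(-1/34) + 2) = √(125/17 + 2) = √(159/17) = √2703/17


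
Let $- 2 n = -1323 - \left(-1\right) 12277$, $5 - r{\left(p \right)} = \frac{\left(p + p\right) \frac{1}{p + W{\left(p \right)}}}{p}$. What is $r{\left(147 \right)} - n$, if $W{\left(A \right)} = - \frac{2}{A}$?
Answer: $\frac{118449280}{21607} \approx 5482.0$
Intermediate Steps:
$r{\left(p \right)} = 5 - \frac{2}{p - \frac{2}{p}}$ ($r{\left(p \right)} = 5 - \frac{\left(p + p\right) \frac{1}{p - \frac{2}{p}}}{p} = 5 - \frac{2 p \frac{1}{p - \frac{2}{p}}}{p} = 5 - \frac{2}{p - \frac{2}{p}}$)
$n = -5477$ ($n = - \frac{-1323 - \left(-1\right) 12277}{2} = - \frac{-1323 - -12277}{2} = - \frac{-1323 + 12277}{2} = \left(- \frac{1}{2}\right) 10954 = -5477$)
$r{\left(147 \right)} - n = \frac{-10 + 147 \left(-2 + 5 \cdot 147\right)}{-2 + 147^{2}} - -5477 = \frac{-10 + 147 \left(-2 + 735\right)}{-2 + 21609} + 5477 = \frac{-10 + 147 \cdot 733}{21607} + 5477 = \frac{-10 + 107751}{21607} + 5477 = \frac{1}{21607} \cdot 107741 + 5477 = \frac{107741}{21607} + 5477 = \frac{118449280}{21607}$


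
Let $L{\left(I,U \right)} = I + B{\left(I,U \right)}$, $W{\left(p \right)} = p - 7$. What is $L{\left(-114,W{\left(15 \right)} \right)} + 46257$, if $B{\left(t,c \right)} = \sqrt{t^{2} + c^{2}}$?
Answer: $46143 + 2 \sqrt{3265} \approx 46257.0$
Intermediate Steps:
$B{\left(t,c \right)} = \sqrt{c^{2} + t^{2}}$
$W{\left(p \right)} = -7 + p$
$L{\left(I,U \right)} = I + \sqrt{I^{2} + U^{2}}$ ($L{\left(I,U \right)} = I + \sqrt{U^{2} + I^{2}} = I + \sqrt{I^{2} + U^{2}}$)
$L{\left(-114,W{\left(15 \right)} \right)} + 46257 = \left(-114 + \sqrt{\left(-114\right)^{2} + \left(-7 + 15\right)^{2}}\right) + 46257 = \left(-114 + \sqrt{12996 + 8^{2}}\right) + 46257 = \left(-114 + \sqrt{12996 + 64}\right) + 46257 = \left(-114 + \sqrt{13060}\right) + 46257 = \left(-114 + 2 \sqrt{3265}\right) + 46257 = 46143 + 2 \sqrt{3265}$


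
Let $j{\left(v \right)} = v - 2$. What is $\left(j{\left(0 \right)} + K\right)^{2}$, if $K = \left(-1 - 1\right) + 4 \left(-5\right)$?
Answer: $576$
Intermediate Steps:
$K = -22$ ($K = -2 - 20 = -22$)
$j{\left(v \right)} = -2 + v$
$\left(j{\left(0 \right)} + K\right)^{2} = \left(\left(-2 + 0\right) - 22\right)^{2} = \left(-2 - 22\right)^{2} = \left(-24\right)^{2} = 576$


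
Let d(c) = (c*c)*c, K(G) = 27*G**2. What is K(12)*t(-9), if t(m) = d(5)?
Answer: 486000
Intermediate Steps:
d(c) = c**3 (d(c) = c**2*c = c**3)
t(m) = 125 (t(m) = 5**3 = 125)
K(12)*t(-9) = (27*12**2)*125 = (27*144)*125 = 3888*125 = 486000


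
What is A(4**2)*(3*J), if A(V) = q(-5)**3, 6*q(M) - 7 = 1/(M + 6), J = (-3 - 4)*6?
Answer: -896/3 ≈ -298.67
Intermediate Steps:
J = -42 (J = -7*6 = -42)
q(M) = 7/6 + 1/(6*(6 + M)) (q(M) = 7/6 + 1/(6*(M + 6)) = 7/6 + 1/(6*(6 + M)))
A(V) = 64/27 (A(V) = ((43 + 7*(-5))/(6*(6 - 5)))**3 = ((1/6)*(43 - 35)/1)**3 = ((1/6)*1*8)**3 = (4/3)**3 = 64/27)
A(4**2)*(3*J) = 64*(3*(-42))/27 = (64/27)*(-126) = -896/3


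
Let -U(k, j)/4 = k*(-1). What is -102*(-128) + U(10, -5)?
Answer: 13096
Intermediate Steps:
U(k, j) = 4*k (U(k, j) = -4*k*(-1) = -(-4)*k = 4*k)
-102*(-128) + U(10, -5) = -102*(-128) + 4*10 = 13056 + 40 = 13096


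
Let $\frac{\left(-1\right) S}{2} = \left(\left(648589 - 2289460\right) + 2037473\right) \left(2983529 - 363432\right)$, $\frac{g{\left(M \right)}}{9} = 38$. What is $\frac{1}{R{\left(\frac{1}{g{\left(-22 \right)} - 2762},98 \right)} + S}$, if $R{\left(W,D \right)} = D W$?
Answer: $- \frac{1210}{2514708419153529} \approx -4.8117 \cdot 10^{-13}$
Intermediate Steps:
$g{\left(M \right)} = 342$ ($g{\left(M \right)} = 9 \cdot 38 = 342$)
$S = -2078271420788$ ($S = - 2 \left(\left(648589 - 2289460\right) + 2037473\right) \left(2983529 - 363432\right) = - 2 \left(-1640871 + 2037473\right) 2620097 = - 2 \cdot 396602 \cdot 2620097 = \left(-2\right) 1039135710394 = -2078271420788$)
$\frac{1}{R{\left(\frac{1}{g{\left(-22 \right)} - 2762},98 \right)} + S} = \frac{1}{\frac{98}{342 - 2762} - 2078271420788} = \frac{1}{\frac{98}{-2420} - 2078271420788} = \frac{1}{98 \left(- \frac{1}{2420}\right) - 2078271420788} = \frac{1}{- \frac{49}{1210} - 2078271420788} = \frac{1}{- \frac{2514708419153529}{1210}} = - \frac{1210}{2514708419153529}$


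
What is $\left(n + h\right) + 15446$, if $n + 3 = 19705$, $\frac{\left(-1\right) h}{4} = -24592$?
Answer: $133516$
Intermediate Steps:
$h = 98368$ ($h = \left(-4\right) \left(-24592\right) = 98368$)
$n = 19702$ ($n = -3 + 19705 = 19702$)
$\left(n + h\right) + 15446 = \left(19702 + 98368\right) + 15446 = 118070 + 15446 = 133516$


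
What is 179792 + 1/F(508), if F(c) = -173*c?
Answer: 15800840127/87884 ≈ 1.7979e+5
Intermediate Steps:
179792 + 1/F(508) = 179792 + 1/(-173*508) = 179792 + 1/(-87884) = 179792 - 1/87884 = 15800840127/87884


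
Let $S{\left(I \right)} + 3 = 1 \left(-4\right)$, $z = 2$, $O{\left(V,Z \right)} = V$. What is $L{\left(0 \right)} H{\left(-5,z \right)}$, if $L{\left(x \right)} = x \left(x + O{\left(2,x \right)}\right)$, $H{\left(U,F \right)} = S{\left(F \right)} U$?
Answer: $0$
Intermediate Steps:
$S{\left(I \right)} = -7$ ($S{\left(I \right)} = -3 + 1 \left(-4\right) = -3 - 4 = -7$)
$H{\left(U,F \right)} = - 7 U$
$L{\left(x \right)} = x \left(2 + x\right)$ ($L{\left(x \right)} = x \left(x + 2\right) = x \left(2 + x\right)$)
$L{\left(0 \right)} H{\left(-5,z \right)} = 0 \left(2 + 0\right) \left(\left(-7\right) \left(-5\right)\right) = 0 \cdot 2 \cdot 35 = 0 \cdot 35 = 0$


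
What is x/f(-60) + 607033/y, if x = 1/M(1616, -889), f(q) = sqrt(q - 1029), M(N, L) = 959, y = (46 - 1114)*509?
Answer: -607033/543612 - I/31647 ≈ -1.1167 - 3.1599e-5*I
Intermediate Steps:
y = -543612 (y = -1068*509 = -543612)
f(q) = sqrt(-1029 + q)
x = 1/959 ≈ 0.0010428
x/f(-60) + 607033/y = 1/(959*(sqrt(-1029 - 60))) + 607033/(-543612) = 1/(959*(sqrt(-1089))) + 607033*(-1/543612) = 1/(959*((33*I))) - 607033/543612 = (-I/33)/959 - 607033/543612 = -I/31647 - 607033/543612 = -607033/543612 - I/31647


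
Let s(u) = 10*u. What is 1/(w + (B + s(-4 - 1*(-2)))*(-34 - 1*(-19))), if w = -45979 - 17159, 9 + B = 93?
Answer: -1/64098 ≈ -1.5601e-5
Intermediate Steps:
B = 84 (B = -9 + 93 = 84)
w = -63138
1/(w + (B + s(-4 - 1*(-2)))*(-34 - 1*(-19))) = 1/(-63138 + (84 + 10*(-4 - 1*(-2)))*(-34 - 1*(-19))) = 1/(-63138 + (84 + 10*(-4 + 2))*(-34 + 19)) = 1/(-63138 + (84 + 10*(-2))*(-15)) = 1/(-63138 + (84 - 20)*(-15)) = 1/(-63138 + 64*(-15)) = 1/(-63138 - 960) = 1/(-64098) = -1/64098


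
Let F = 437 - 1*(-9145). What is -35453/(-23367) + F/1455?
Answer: 91828903/11332995 ≈ 8.1028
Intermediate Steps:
F = 9582 (F = 437 + 9145 = 9582)
-35453/(-23367) + F/1455 = -35453/(-23367) + 9582/1455 = -35453*(-1/23367) + 9582*(1/1455) = 35453/23367 + 3194/485 = 91828903/11332995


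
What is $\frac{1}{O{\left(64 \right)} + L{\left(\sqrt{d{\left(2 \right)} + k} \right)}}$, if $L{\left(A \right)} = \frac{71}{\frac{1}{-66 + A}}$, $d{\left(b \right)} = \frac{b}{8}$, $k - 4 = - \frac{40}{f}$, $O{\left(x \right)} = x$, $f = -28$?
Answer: $- \frac{129416}{597359233} - \frac{142 \sqrt{1113}}{597359233} \approx -0.00022458$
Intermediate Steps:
$k = \frac{38}{7}$ ($k = 4 - \frac{40}{-28} = 4 - - \frac{10}{7} = 4 + \frac{10}{7} = \frac{38}{7} \approx 5.4286$)
$d{\left(b \right)} = \frac{b}{8}$ ($d{\left(b \right)} = b \frac{1}{8} = \frac{b}{8}$)
$L{\left(A \right)} = -4686 + 71 A$ ($L{\left(A \right)} = 71 \left(-66 + A\right) = -4686 + 71 A$)
$\frac{1}{O{\left(64 \right)} + L{\left(\sqrt{d{\left(2 \right)} + k} \right)}} = \frac{1}{64 - \left(4686 - 71 \sqrt{\frac{1}{8} \cdot 2 + \frac{38}{7}}\right)} = \frac{1}{64 - \left(4686 - 71 \sqrt{\frac{1}{4} + \frac{38}{7}}\right)} = \frac{1}{64 - \left(4686 - 71 \sqrt{\frac{159}{28}}\right)} = \frac{1}{64 - \left(4686 - 71 \frac{\sqrt{1113}}{14}\right)} = \frac{1}{64 - \left(4686 - \frac{71 \sqrt{1113}}{14}\right)} = \frac{1}{-4622 + \frac{71 \sqrt{1113}}{14}}$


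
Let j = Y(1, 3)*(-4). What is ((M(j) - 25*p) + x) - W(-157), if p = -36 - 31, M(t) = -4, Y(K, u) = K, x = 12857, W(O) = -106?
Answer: 14634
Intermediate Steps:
j = -4 (j = 1*(-4) = -4)
p = -67
((M(j) - 25*p) + x) - W(-157) = ((-4 - 25*(-67)) + 12857) - 1*(-106) = ((-4 + 1675) + 12857) + 106 = (1671 + 12857) + 106 = 14528 + 106 = 14634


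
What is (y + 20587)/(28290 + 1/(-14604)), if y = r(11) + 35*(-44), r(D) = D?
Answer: 278323032/413147159 ≈ 0.67367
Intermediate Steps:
y = -1529 (y = 11 + 35*(-44) = 11 - 1540 = -1529)
(y + 20587)/(28290 + 1/(-14604)) = (-1529 + 20587)/(28290 + 1/(-14604)) = 19058/(28290 - 1/14604) = 19058/(413147159/14604) = 19058*(14604/413147159) = 278323032/413147159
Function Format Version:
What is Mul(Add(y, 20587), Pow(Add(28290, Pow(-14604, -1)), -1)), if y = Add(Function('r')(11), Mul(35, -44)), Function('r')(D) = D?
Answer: Rational(278323032, 413147159) ≈ 0.67367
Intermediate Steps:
y = -1529 (y = Add(11, Mul(35, -44)) = Add(11, -1540) = -1529)
Mul(Add(y, 20587), Pow(Add(28290, Pow(-14604, -1)), -1)) = Mul(Add(-1529, 20587), Pow(Add(28290, Pow(-14604, -1)), -1)) = Mul(19058, Pow(Add(28290, Rational(-1, 14604)), -1)) = Mul(19058, Pow(Rational(413147159, 14604), -1)) = Mul(19058, Rational(14604, 413147159)) = Rational(278323032, 413147159)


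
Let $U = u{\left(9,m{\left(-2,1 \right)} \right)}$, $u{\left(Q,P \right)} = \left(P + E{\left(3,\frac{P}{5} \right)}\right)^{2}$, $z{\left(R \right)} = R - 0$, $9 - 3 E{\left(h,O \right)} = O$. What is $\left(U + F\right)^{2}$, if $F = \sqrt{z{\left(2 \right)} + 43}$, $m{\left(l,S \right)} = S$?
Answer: $\frac{14395486}{50625} + \frac{6962 \sqrt{5}}{75} \approx 491.92$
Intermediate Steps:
$E{\left(h,O \right)} = 3 - \frac{O}{3}$
$z{\left(R \right)} = R$ ($z{\left(R \right)} = R + 0 = R$)
$u{\left(Q,P \right)} = \left(3 + \frac{14 P}{15}\right)^{2}$ ($u{\left(Q,P \right)} = \left(P - \left(-3 + \frac{P \frac{1}{5}}{3}\right)\right)^{2} = \left(P - \left(-3 + \frac{\frac{1}{5} P}{3}\right)\right)^{2} = \left(P - \left(-3 + \frac{P}{15}\right)\right)^{2} = \left(3 + \frac{14 P}{15}\right)^{2}$)
$U = \frac{3481}{225}$ ($U = \frac{\left(45 + 14 \cdot 1\right)^{2}}{225} = \frac{\left(45 + 14\right)^{2}}{225} = \frac{59^{2}}{225} = \frac{1}{225} \cdot 3481 = \frac{3481}{225} \approx 15.471$)
$F = 3 \sqrt{5}$ ($F = \sqrt{2 + 43} = \sqrt{45} = 3 \sqrt{5} \approx 6.7082$)
$\left(U + F\right)^{2} = \left(\frac{3481}{225} + 3 \sqrt{5}\right)^{2}$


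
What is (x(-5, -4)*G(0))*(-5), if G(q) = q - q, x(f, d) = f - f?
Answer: 0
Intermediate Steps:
x(f, d) = 0
G(q) = 0
(x(-5, -4)*G(0))*(-5) = (0*0)*(-5) = 0*(-5) = 0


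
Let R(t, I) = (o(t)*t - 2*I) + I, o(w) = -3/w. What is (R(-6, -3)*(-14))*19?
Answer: 0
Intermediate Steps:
R(t, I) = -3 - I (R(t, I) = ((-3/t)*t - 2*I) + I = (-3 - 2*I) + I = -3 - I)
(R(-6, -3)*(-14))*19 = ((-3 - 1*(-3))*(-14))*19 = ((-3 + 3)*(-14))*19 = (0*(-14))*19 = 0*19 = 0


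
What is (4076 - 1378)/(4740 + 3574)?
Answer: 1349/4157 ≈ 0.32451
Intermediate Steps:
(4076 - 1378)/(4740 + 3574) = 2698/8314 = 2698*(1/8314) = 1349/4157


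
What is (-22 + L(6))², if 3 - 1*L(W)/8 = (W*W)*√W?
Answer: 497668 - 1152*√6 ≈ 4.9485e+5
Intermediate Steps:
L(W) = 24 - 8*W^(5/2) (L(W) = 24 - 8*W*W*√W = 24 - 8*W²*√W = 24 - 8*W^(5/2))
(-22 + L(6))² = (-22 + (24 - 288*√6))² = (2 - 288*√6)²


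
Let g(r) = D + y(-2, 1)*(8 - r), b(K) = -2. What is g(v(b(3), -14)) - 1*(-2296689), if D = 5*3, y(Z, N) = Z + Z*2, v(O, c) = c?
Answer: 2296572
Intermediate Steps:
y(Z, N) = 3*Z (y(Z, N) = Z + 2*Z = 3*Z)
D = 15
g(r) = -33 + 6*r (g(r) = 15 + (3*(-2))*(8 - r) = 15 - 6*(8 - r) = 15 + (-48 + 6*r) = -33 + 6*r)
g(v(b(3), -14)) - 1*(-2296689) = (-33 + 6*(-14)) - 1*(-2296689) = (-33 - 84) + 2296689 = -117 + 2296689 = 2296572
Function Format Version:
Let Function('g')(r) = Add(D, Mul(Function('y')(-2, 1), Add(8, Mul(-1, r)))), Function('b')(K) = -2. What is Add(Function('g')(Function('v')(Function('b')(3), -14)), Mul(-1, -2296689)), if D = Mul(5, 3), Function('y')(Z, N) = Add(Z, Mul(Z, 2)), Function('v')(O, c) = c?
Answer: 2296572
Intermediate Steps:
Function('y')(Z, N) = Mul(3, Z) (Function('y')(Z, N) = Add(Z, Mul(2, Z)) = Mul(3, Z))
D = 15
Function('g')(r) = Add(-33, Mul(6, r)) (Function('g')(r) = Add(15, Mul(Mul(3, -2), Add(8, Mul(-1, r)))) = Add(15, Mul(-6, Add(8, Mul(-1, r)))) = Add(15, Add(-48, Mul(6, r))) = Add(-33, Mul(6, r)))
Add(Function('g')(Function('v')(Function('b')(3), -14)), Mul(-1, -2296689)) = Add(Add(-33, Mul(6, -14)), Mul(-1, -2296689)) = Add(Add(-33, -84), 2296689) = Add(-117, 2296689) = 2296572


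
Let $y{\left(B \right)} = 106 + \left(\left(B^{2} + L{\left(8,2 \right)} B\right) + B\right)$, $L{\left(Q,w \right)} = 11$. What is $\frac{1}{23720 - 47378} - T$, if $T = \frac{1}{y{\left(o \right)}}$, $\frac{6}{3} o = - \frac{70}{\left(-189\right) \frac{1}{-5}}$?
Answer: $- \frac{17316481}{1651304742} \approx -0.010487$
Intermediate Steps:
$o = - \frac{25}{27}$ ($o = \frac{\left(-70\right) \frac{1}{\left(-189\right) \frac{1}{-5}}}{2} = \frac{\left(-70\right) \frac{1}{\left(-189\right) \left(- \frac{1}{5}\right)}}{2} = \frac{\left(-70\right) \frac{1}{\frac{189}{5}}}{2} = \frac{\left(-70\right) \frac{5}{189}}{2} = \frac{1}{2} \left(- \frac{50}{27}\right) = - \frac{25}{27} \approx -0.92593$)
$y{\left(B \right)} = 106 + B^{2} + 12 B$ ($y{\left(B \right)} = 106 + \left(\left(B^{2} + 11 B\right) + B\right) = 106 + \left(B^{2} + 12 B\right) = 106 + B^{2} + 12 B$)
$T = \frac{729}{69799}$ ($T = \frac{1}{106 + \left(- \frac{25}{27}\right)^{2} + 12 \left(- \frac{25}{27}\right)} = \frac{1}{106 + \frac{625}{729} - \frac{100}{9}} = \frac{1}{\frac{69799}{729}} = \frac{729}{69799} \approx 0.010444$)
$\frac{1}{23720 - 47378} - T = \frac{1}{23720 - 47378} - \frac{729}{69799} = \frac{1}{-23658} - \frac{729}{69799} = - \frac{1}{23658} - \frac{729}{69799} = - \frac{17316481}{1651304742}$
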